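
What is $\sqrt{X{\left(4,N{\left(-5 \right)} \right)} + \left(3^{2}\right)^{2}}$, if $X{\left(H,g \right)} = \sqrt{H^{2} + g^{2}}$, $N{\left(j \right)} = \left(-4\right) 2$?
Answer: $\sqrt{81 + 4 \sqrt{5}} \approx 9.4839$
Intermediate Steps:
$N{\left(j \right)} = -8$
$\sqrt{X{\left(4,N{\left(-5 \right)} \right)} + \left(3^{2}\right)^{2}} = \sqrt{\sqrt{4^{2} + \left(-8\right)^{2}} + \left(3^{2}\right)^{2}} = \sqrt{\sqrt{16 + 64} + 9^{2}} = \sqrt{\sqrt{80} + 81} = \sqrt{4 \sqrt{5} + 81} = \sqrt{81 + 4 \sqrt{5}}$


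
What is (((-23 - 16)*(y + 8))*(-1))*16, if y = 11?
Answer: 11856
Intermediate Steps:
(((-23 - 16)*(y + 8))*(-1))*16 = (((-23 - 16)*(11 + 8))*(-1))*16 = (-39*19*(-1))*16 = -741*(-1)*16 = 741*16 = 11856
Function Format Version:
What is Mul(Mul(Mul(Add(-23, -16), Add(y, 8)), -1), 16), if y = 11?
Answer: 11856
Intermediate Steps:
Mul(Mul(Mul(Add(-23, -16), Add(y, 8)), -1), 16) = Mul(Mul(Mul(Add(-23, -16), Add(11, 8)), -1), 16) = Mul(Mul(Mul(-39, 19), -1), 16) = Mul(Mul(-741, -1), 16) = Mul(741, 16) = 11856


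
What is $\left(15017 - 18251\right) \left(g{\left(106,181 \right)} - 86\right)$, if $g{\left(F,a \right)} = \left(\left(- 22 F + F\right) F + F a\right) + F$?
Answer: $700969500$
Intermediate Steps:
$g{\left(F,a \right)} = F - 21 F^{2} + F a$ ($g{\left(F,a \right)} = \left(- 21 F F + F a\right) + F = \left(- 21 F^{2} + F a\right) + F = F - 21 F^{2} + F a$)
$\left(15017 - 18251\right) \left(g{\left(106,181 \right)} - 86\right) = \left(15017 - 18251\right) \left(106 \left(1 + 181 - 2226\right) - 86\right) = - 3234 \left(106 \left(1 + 181 - 2226\right) - 86\right) = - 3234 \left(106 \left(-2044\right) - 86\right) = - 3234 \left(-216664 - 86\right) = \left(-3234\right) \left(-216750\right) = 700969500$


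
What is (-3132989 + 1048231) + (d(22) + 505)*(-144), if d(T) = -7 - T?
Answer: -2153302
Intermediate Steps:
(-3132989 + 1048231) + (d(22) + 505)*(-144) = (-3132989 + 1048231) + ((-7 - 1*22) + 505)*(-144) = -2084758 + ((-7 - 22) + 505)*(-144) = -2084758 + (-29 + 505)*(-144) = -2084758 + 476*(-144) = -2084758 - 68544 = -2153302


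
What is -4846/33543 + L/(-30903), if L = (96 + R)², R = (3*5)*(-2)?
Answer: -98623082/345526443 ≈ -0.28543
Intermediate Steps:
R = -30 (R = 15*(-2) = -30)
L = 4356 (L = (96 - 30)² = 66² = 4356)
-4846/33543 + L/(-30903) = -4846/33543 + 4356/(-30903) = -4846*1/33543 + 4356*(-1/30903) = -4846/33543 - 1452/10301 = -98623082/345526443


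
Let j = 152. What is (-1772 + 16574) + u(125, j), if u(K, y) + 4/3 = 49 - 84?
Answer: 44297/3 ≈ 14766.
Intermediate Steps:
u(K, y) = -109/3 (u(K, y) = -4/3 + (49 - 84) = -4/3 - 35 = -109/3)
(-1772 + 16574) + u(125, j) = (-1772 + 16574) - 109/3 = 14802 - 109/3 = 44297/3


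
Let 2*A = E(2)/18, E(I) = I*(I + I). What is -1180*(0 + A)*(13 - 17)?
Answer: 9440/9 ≈ 1048.9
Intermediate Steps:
E(I) = 2*I² (E(I) = I*(2*I) = 2*I²)
A = 2/9 (A = ((2*2²)/18)/2 = ((2*4)*(1/18))/2 = (8*(1/18))/2 = (½)*(4/9) = 2/9 ≈ 0.22222)
-1180*(0 + A)*(13 - 17) = -1180*(0 + 2/9)*(13 - 17) = -2360*(-4)/9 = -1180*(-8/9) = 9440/9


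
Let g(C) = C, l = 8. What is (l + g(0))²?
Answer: 64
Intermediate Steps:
(l + g(0))² = (8 + 0)² = 8² = 64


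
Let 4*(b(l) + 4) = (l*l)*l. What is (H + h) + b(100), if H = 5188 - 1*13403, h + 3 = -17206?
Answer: 224572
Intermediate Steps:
h = -17209 (h = -3 - 17206 = -17209)
H = -8215 (H = 5188 - 13403 = -8215)
b(l) = -4 + l³/4 (b(l) = -4 + ((l*l)*l)/4 = -4 + (l²*l)/4 = -4 + l³/4)
(H + h) + b(100) = (-8215 - 17209) + (-4 + (¼)*100³) = -25424 + (-4 + (¼)*1000000) = -25424 + (-4 + 250000) = -25424 + 249996 = 224572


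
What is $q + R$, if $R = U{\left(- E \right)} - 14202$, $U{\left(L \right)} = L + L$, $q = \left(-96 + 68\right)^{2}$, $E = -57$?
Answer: $-13304$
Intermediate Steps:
$q = 784$ ($q = \left(-28\right)^{2} = 784$)
$U{\left(L \right)} = 2 L$
$R = -14088$ ($R = 2 \left(\left(-1\right) \left(-57\right)\right) - 14202 = 2 \cdot 57 - 14202 = 114 - 14202 = -14088$)
$q + R = 784 - 14088 = -13304$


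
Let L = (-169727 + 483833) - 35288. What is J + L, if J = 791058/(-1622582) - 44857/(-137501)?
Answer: 2392542818400492/8581024907 ≈ 2.7882e+5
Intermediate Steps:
J = -1384119434/8581024907 (J = 791058*(-1/1622582) - 44857*(-1/137501) = -395529/811291 + 44857/137501 = -1384119434/8581024907 ≈ -0.16130)
L = 278818 (L = 314106 - 35288 = 278818)
J + L = -1384119434/8581024907 + 278818 = 2392542818400492/8581024907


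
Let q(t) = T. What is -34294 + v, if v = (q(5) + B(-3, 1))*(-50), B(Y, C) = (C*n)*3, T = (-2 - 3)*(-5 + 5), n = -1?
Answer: -34144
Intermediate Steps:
T = 0 (T = -5*0 = 0)
q(t) = 0
B(Y, C) = -3*C (B(Y, C) = (C*(-1))*3 = -C*3 = -3*C)
v = 150 (v = (0 - 3*1)*(-50) = (0 - 3)*(-50) = -3*(-50) = 150)
-34294 + v = -34294 + 150 = -34144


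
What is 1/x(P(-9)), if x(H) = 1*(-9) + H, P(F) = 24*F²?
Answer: 1/1935 ≈ 0.00051680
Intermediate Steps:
x(H) = -9 + H
1/x(P(-9)) = 1/(-9 + 24*(-9)²) = 1/(-9 + 24*81) = 1/(-9 + 1944) = 1/1935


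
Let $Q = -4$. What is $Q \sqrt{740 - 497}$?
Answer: $- 36 \sqrt{3} \approx -62.354$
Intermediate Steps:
$Q \sqrt{740 - 497} = - 4 \sqrt{740 - 497} = - 4 \sqrt{243} = - 4 \cdot 9 \sqrt{3} = - 36 \sqrt{3}$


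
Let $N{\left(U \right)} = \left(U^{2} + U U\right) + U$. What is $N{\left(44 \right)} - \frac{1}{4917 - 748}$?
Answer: $\frac{16325803}{4169} \approx 3916.0$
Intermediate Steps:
$N{\left(U \right)} = U + 2 U^{2}$ ($N{\left(U \right)} = \left(U^{2} + U^{2}\right) + U = 2 U^{2} + U = U + 2 U^{2}$)
$N{\left(44 \right)} - \frac{1}{4917 - 748} = 44 \left(1 + 2 \cdot 44\right) - \frac{1}{4917 - 748} = 44 \left(1 + 88\right) - \frac{1}{4169} = 44 \cdot 89 - \frac{1}{4169} = 3916 - \frac{1}{4169} = \frac{16325803}{4169}$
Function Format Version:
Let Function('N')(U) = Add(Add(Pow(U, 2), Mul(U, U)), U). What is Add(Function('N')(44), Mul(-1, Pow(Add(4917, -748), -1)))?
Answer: Rational(16325803, 4169) ≈ 3916.0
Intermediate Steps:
Function('N')(U) = Add(U, Mul(2, Pow(U, 2))) (Function('N')(U) = Add(Add(Pow(U, 2), Pow(U, 2)), U) = Add(Mul(2, Pow(U, 2)), U) = Add(U, Mul(2, Pow(U, 2))))
Add(Function('N')(44), Mul(-1, Pow(Add(4917, -748), -1))) = Add(Mul(44, Add(1, Mul(2, 44))), Mul(-1, Pow(Add(4917, -748), -1))) = Add(Mul(44, Add(1, 88)), Mul(-1, Pow(4169, -1))) = Add(Mul(44, 89), Mul(-1, Rational(1, 4169))) = Add(3916, Rational(-1, 4169)) = Rational(16325803, 4169)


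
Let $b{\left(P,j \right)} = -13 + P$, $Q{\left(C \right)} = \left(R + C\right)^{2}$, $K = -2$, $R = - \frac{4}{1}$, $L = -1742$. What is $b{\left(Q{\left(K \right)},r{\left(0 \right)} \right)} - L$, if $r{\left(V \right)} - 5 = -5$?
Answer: $1765$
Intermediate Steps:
$R = -4$ ($R = \left(-4\right) 1 = -4$)
$r{\left(V \right)} = 0$ ($r{\left(V \right)} = 5 - 5 = 0$)
$Q{\left(C \right)} = \left(-4 + C\right)^{2}$
$b{\left(Q{\left(K \right)},r{\left(0 \right)} \right)} - L = \left(-13 + \left(-4 - 2\right)^{2}\right) - -1742 = \left(-13 + \left(-6\right)^{2}\right) + 1742 = \left(-13 + 36\right) + 1742 = 23 + 1742 = 1765$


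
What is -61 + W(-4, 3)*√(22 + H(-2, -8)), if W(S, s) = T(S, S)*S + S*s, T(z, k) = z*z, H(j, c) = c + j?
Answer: -61 - 152*√3 ≈ -324.27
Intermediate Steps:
T(z, k) = z²
W(S, s) = S³ + S*s (W(S, s) = S²*S + S*s = S³ + S*s)
-61 + W(-4, 3)*√(22 + H(-2, -8)) = -61 + (-4*(3 + (-4)²))*√(22 + (-8 - 2)) = -61 + (-4*(3 + 16))*√(22 - 10) = -61 + (-4*19)*√12 = -61 - 152*√3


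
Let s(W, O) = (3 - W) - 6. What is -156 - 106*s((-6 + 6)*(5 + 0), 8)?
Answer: 162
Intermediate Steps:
s(W, O) = -3 - W
-156 - 106*s((-6 + 6)*(5 + 0), 8) = -156 - 106*(-3 - (-6 + 6)*(5 + 0)) = -156 - 106*(-3 - 0*5) = -156 - 106*(-3 - 1*0) = -156 - 106*(-3 + 0) = -156 - 106*(-3) = -156 + 318 = 162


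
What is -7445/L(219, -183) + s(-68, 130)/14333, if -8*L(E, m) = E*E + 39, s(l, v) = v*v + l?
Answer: 41540237/17199600 ≈ 2.4152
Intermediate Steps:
s(l, v) = l + v² (s(l, v) = v² + l = l + v²)
L(E, m) = -39/8 - E²/8 (L(E, m) = -(E*E + 39)/8 = -(E² + 39)/8 = -(39 + E²)/8 = -39/8 - E²/8)
-7445/L(219, -183) + s(-68, 130)/14333 = -7445/(-39/8 - ⅛*219²) + (-68 + 130²)/14333 = -7445/(-39/8 - ⅛*47961) + (-68 + 16900)*(1/14333) = -7445/(-39/8 - 47961/8) + 16832*(1/14333) = -7445/(-6000) + 16832/14333 = -7445*(-1/6000) + 16832/14333 = 1489/1200 + 16832/14333 = 41540237/17199600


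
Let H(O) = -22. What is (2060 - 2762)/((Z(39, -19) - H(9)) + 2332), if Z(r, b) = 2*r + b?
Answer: -702/2413 ≈ -0.29092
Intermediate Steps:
Z(r, b) = b + 2*r
(2060 - 2762)/((Z(39, -19) - H(9)) + 2332) = (2060 - 2762)/(((-19 + 2*39) - 1*(-22)) + 2332) = -702/(((-19 + 78) + 22) + 2332) = -702/((59 + 22) + 2332) = -702/(81 + 2332) = -702/2413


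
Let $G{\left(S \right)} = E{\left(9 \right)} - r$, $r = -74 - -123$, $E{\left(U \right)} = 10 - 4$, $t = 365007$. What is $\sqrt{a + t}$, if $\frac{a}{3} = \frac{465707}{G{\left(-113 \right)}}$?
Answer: $\frac{2 \sqrt{153705435}}{43} \approx 576.64$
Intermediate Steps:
$E{\left(U \right)} = 6$
$r = 49$ ($r = -74 + 123 = 49$)
$G{\left(S \right)} = -43$ ($G{\left(S \right)} = 6 - 49 = -43$)
$a = - \frac{1397121}{43}$ ($a = 3 \frac{465707}{-43} = 3 \cdot 465707 \left(- \frac{1}{43}\right) = 3 \left(- \frac{465707}{43}\right) = - \frac{1397121}{43} \approx -32491.0$)
$\sqrt{a + t} = \sqrt{- \frac{1397121}{43} + 365007} = \sqrt{\frac{14298180}{43}} = \frac{2 \sqrt{153705435}}{43}$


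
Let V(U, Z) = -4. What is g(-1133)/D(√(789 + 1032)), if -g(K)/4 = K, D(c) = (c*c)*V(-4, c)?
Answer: -1133/1821 ≈ -0.62219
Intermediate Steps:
D(c) = -4*c² (D(c) = (c*c)*(-4) = c²*(-4) = -4*c²)
g(K) = -4*K
g(-1133)/D(√(789 + 1032)) = (-4*(-1133))/((-4*(√(789 + 1032))²)) = 4532/((-4*(√1821)²)) = 4532/((-4*1821)) = 4532/(-7284) = 4532*(-1/7284) = -1133/1821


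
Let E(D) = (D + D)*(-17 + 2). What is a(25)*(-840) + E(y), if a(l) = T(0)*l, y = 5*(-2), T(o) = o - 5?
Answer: 105300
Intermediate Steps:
T(o) = -5 + o
y = -10
E(D) = -30*D (E(D) = (2*D)*(-15) = -30*D)
a(l) = -5*l (a(l) = (-5 + 0)*l = -5*l)
a(25)*(-840) + E(y) = -5*25*(-840) - 30*(-10) = -125*(-840) + 300 = 105000 + 300 = 105300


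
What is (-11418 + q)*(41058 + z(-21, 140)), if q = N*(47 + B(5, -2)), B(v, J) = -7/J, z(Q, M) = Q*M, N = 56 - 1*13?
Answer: -352458087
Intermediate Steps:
N = 43 (N = 56 - 13 = 43)
z(Q, M) = M*Q
q = 4343/2 (q = 43*(47 - 7/(-2)) = 43*(47 - 7*(-½)) = 43*(47 + 7/2) = 43*(101/2) = 4343/2 ≈ 2171.5)
(-11418 + q)*(41058 + z(-21, 140)) = (-11418 + 4343/2)*(41058 + 140*(-21)) = -18493*(41058 - 2940)/2 = -18493/2*38118 = -352458087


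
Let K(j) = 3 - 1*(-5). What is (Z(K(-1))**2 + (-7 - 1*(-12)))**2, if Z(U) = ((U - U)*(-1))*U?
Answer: 25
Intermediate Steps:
K(j) = 8 (K(j) = 3 + 5 = 8)
Z(U) = 0 (Z(U) = (0*(-1))*U = 0*U = 0)
(Z(K(-1))**2 + (-7 - 1*(-12)))**2 = (0**2 + (-7 - 1*(-12)))**2 = (0 + (-7 + 12))**2 = (0 + 5)**2 = 5**2 = 25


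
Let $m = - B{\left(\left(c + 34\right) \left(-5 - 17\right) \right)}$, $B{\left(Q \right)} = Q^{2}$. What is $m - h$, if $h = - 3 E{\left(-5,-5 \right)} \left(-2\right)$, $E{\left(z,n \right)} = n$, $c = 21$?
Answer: $-1464070$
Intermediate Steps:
$h = -30$ ($h = \left(-3\right) \left(-5\right) \left(-2\right) = 15 \left(-2\right) = -30$)
$m = -1464100$ ($m = - \left(\left(21 + 34\right) \left(-5 - 17\right)\right)^{2} = - \left(55 \left(-22\right)\right)^{2} = - \left(-1210\right)^{2} = \left(-1\right) 1464100 = -1464100$)
$m - h = -1464100 - -30 = -1464100 + 30 = -1464070$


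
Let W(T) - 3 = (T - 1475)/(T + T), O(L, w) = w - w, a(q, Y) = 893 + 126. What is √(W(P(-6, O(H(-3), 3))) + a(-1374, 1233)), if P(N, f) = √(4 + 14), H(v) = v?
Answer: √(36810 - 4425*√2)/6 ≈ 29.132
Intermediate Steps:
a(q, Y) = 1019
O(L, w) = 0
P(N, f) = 3*√2 (P(N, f) = √18 = 3*√2)
W(T) = 3 + (-1475 + T)/(2*T) (W(T) = 3 + (T - 1475)/(T + T) = 3 + (-1475 + T)/((2*T)) = 3 + (-1475 + T)*(1/(2*T)) = 3 + (-1475 + T)/(2*T))
√(W(P(-6, O(H(-3), 3))) + a(-1374, 1233)) = √((-1475 + 7*(3*√2))/(2*((3*√2))) + 1019) = √((√2/6)*(-1475 + 21*√2)/2 + 1019) = √(√2*(-1475 + 21*√2)/12 + 1019) = √(1019 + √2*(-1475 + 21*√2)/12)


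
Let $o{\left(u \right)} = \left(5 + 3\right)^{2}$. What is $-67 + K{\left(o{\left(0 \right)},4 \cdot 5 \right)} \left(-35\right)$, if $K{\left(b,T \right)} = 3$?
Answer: $-172$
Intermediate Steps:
$o{\left(u \right)} = 64$ ($o{\left(u \right)} = 8^{2} = 64$)
$-67 + K{\left(o{\left(0 \right)},4 \cdot 5 \right)} \left(-35\right) = -67 + 3 \left(-35\right) = -67 - 105 = -172$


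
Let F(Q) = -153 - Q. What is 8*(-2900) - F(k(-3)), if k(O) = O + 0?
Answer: -23050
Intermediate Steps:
k(O) = O
8*(-2900) - F(k(-3)) = 8*(-2900) - (-153 - 1*(-3)) = -23200 - (-153 + 3) = -23200 - 1*(-150) = -23200 + 150 = -23050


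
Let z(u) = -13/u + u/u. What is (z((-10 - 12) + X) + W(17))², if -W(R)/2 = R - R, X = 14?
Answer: 441/64 ≈ 6.8906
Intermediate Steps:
W(R) = 0 (W(R) = -2*(R - R) = -2*0 = 0)
z(u) = 1 - 13/u (z(u) = -13/u + 1 = 1 - 13/u)
(z((-10 - 12) + X) + W(17))² = ((-13 + ((-10 - 12) + 14))/((-10 - 12) + 14) + 0)² = ((-13 + (-22 + 14))/(-22 + 14) + 0)² = ((-13 - 8)/(-8) + 0)² = (-⅛*(-21) + 0)² = (21/8 + 0)² = (21/8)² = 441/64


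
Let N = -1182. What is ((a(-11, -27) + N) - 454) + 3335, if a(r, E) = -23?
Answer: 1676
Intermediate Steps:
((a(-11, -27) + N) - 454) + 3335 = ((-23 - 1182) - 454) + 3335 = (-1205 - 454) + 3335 = -1659 + 3335 = 1676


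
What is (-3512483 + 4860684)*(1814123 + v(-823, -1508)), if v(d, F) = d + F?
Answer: 2442659786192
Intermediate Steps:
v(d, F) = F + d
(-3512483 + 4860684)*(1814123 + v(-823, -1508)) = (-3512483 + 4860684)*(1814123 + (-1508 - 823)) = 1348201*(1814123 - 2331) = 1348201*1811792 = 2442659786192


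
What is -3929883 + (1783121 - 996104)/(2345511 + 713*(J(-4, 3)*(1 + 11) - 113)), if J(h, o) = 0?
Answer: -8900956274769/2264942 ≈ -3.9299e+6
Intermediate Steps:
-3929883 + (1783121 - 996104)/(2345511 + 713*(J(-4, 3)*(1 + 11) - 113)) = -3929883 + (1783121 - 996104)/(2345511 + 713*(0*(1 + 11) - 113)) = -3929883 + 787017/(2345511 + 713*(0*12 - 113)) = -3929883 + 787017/(2345511 + 713*(0 - 113)) = -3929883 + 787017/(2345511 + 713*(-113)) = -3929883 + 787017/(2345511 - 80569) = -3929883 + 787017/2264942 = -8900956274769/2264942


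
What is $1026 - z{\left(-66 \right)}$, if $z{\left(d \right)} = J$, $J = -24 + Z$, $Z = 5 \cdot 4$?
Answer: $1030$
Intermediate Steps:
$Z = 20$
$J = -4$ ($J = -24 + 20 = -4$)
$z{\left(d \right)} = -4$
$1026 - z{\left(-66 \right)} = 1026 - -4 = 1026 + 4 = 1030$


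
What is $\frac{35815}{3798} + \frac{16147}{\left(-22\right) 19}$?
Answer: $- \frac{11588909}{396891} \approx -29.199$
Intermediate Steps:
$\frac{35815}{3798} + \frac{16147}{\left(-22\right) 19} = 35815 \cdot \frac{1}{3798} + \frac{16147}{-418} = \frac{35815}{3798} + 16147 \left(- \frac{1}{418}\right) = \frac{35815}{3798} - \frac{16147}{418} = - \frac{11588909}{396891}$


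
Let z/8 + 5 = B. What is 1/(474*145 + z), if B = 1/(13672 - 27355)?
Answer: 13683/939885262 ≈ 1.4558e-5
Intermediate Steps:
B = -1/13683 (B = 1/(-13683) = -1/13683 ≈ -7.3083e-5)
z = -547328/13683 (z = -40 + 8*(-1/13683) = -40 - 8/13683 = -547328/13683 ≈ -40.001)
1/(474*145 + z) = 1/(474*145 - 547328/13683) = 1/(68730 - 547328/13683) = 1/(939885262/13683) = 13683/939885262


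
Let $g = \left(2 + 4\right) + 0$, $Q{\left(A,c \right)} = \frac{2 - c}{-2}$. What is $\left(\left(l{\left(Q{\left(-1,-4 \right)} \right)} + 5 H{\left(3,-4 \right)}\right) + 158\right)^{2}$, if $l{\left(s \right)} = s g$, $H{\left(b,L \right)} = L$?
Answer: $14400$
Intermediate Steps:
$Q{\left(A,c \right)} = -1 + \frac{c}{2}$ ($Q{\left(A,c \right)} = \left(2 - c\right) \left(- \frac{1}{2}\right) = -1 + \frac{c}{2}$)
$g = 6$ ($g = 6 + 0 = 6$)
$l{\left(s \right)} = 6 s$ ($l{\left(s \right)} = s 6 = 6 s$)
$\left(\left(l{\left(Q{\left(-1,-4 \right)} \right)} + 5 H{\left(3,-4 \right)}\right) + 158\right)^{2} = \left(\left(6 \left(-1 + \frac{1}{2} \left(-4\right)\right) + 5 \left(-4\right)\right) + 158\right)^{2} = \left(\left(6 \left(-1 - 2\right) - 20\right) + 158\right)^{2} = \left(\left(6 \left(-3\right) - 20\right) + 158\right)^{2} = \left(\left(-18 - 20\right) + 158\right)^{2} = \left(-38 + 158\right)^{2} = 120^{2} = 14400$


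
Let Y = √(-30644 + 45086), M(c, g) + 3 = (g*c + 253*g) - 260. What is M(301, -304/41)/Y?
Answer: -59733*√14442/197374 ≈ -36.370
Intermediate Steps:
M(c, g) = -263 + 253*g + c*g (M(c, g) = -3 + ((g*c + 253*g) - 260) = -3 + ((c*g + 253*g) - 260) = -3 + ((253*g + c*g) - 260) = -3 + (-260 + 253*g + c*g) = -263 + 253*g + c*g)
Y = √14442 ≈ 120.17
M(301, -304/41)/Y = (-263 + 253*(-304/41) + 301*(-304/41))/(√14442) = (-263 + 253*(-304*1/41) + 301*(-304*1/41))*(√14442/14442) = (-263 + 253*(-304/41) + 301*(-304/41))*(√14442/14442) = (-263 - 76912/41 - 91504/41)*(√14442/14442) = -59733*√14442/197374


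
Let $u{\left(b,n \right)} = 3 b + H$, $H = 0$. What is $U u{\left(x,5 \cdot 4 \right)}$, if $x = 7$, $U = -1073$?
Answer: $-22533$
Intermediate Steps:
$u{\left(b,n \right)} = 3 b$ ($u{\left(b,n \right)} = 3 b + 0 = 3 b$)
$U u{\left(x,5 \cdot 4 \right)} = - 1073 \cdot 3 \cdot 7 = \left(-1073\right) 21 = -22533$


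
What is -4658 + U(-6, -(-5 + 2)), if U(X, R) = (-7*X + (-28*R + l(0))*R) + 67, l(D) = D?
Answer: -4801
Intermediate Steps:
U(X, R) = 67 - 28*R² - 7*X (U(X, R) = (-7*X + (-28*R + 0)*R) + 67 = (-7*X + (-28*R)*R) + 67 = (-7*X - 28*R²) + 67 = (-28*R² - 7*X) + 67 = 67 - 28*R² - 7*X)
-4658 + U(-6, -(-5 + 2)) = -4658 + (67 - 28*(-5 + 2)² - 7*(-6)) = -4658 + (67 - 28*(-1*(-3))² + 42) = -4658 + (67 - 28*3² + 42) = -4658 + (67 - 28*9 + 42) = -4658 + (67 - 252 + 42) = -4658 - 143 = -4801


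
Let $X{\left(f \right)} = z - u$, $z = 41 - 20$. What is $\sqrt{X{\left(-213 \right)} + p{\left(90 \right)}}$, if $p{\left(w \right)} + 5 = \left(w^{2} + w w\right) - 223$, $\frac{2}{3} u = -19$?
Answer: $\frac{\sqrt{64086}}{2} \approx 126.58$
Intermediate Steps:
$u = - \frac{57}{2}$ ($u = \frac{3}{2} \left(-19\right) = - \frac{57}{2} \approx -28.5$)
$z = 21$
$p{\left(w \right)} = -228 + 2 w^{2}$ ($p{\left(w \right)} = -5 - \left(223 - w^{2} - w w\right) = -5 + \left(\left(w^{2} + w^{2}\right) - 223\right) = -5 + \left(2 w^{2} - 223\right) = -5 + \left(-223 + 2 w^{2}\right) = -228 + 2 w^{2}$)
$X{\left(f \right)} = \frac{99}{2}$ ($X{\left(f \right)} = 21 - - \frac{57}{2} = 21 + \frac{57}{2} = \frac{99}{2}$)
$\sqrt{X{\left(-213 \right)} + p{\left(90 \right)}} = \sqrt{\frac{99}{2} - \left(228 - 2 \cdot 90^{2}\right)} = \sqrt{\frac{99}{2} + \left(-228 + 2 \cdot 8100\right)} = \sqrt{\frac{99}{2} + \left(-228 + 16200\right)} = \sqrt{\frac{99}{2} + 15972} = \sqrt{\frac{32043}{2}} = \frac{\sqrt{64086}}{2}$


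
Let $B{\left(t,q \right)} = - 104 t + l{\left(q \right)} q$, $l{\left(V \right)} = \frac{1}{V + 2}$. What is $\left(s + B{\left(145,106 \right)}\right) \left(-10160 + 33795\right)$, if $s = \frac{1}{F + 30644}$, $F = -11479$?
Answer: $- \frac{73766853433727}{206982} \approx -3.5639 \cdot 10^{8}$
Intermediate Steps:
$s = \frac{1}{19165}$ ($s = \frac{1}{-11479 + 30644} = \frac{1}{19165} \approx 5.2178 \cdot 10^{-5}$)
$l{\left(V \right)} = \frac{1}{2 + V}$
$B{\left(t,q \right)} = - 104 t + \frac{q}{2 + q}$
$\left(s + B{\left(145,106 \right)}\right) \left(-10160 + 33795\right) = \left(\frac{1}{19165} + \frac{106 - 15080 \left(2 + 106\right)}{2 + 106}\right) \left(-10160 + 33795\right) = \left(\frac{1}{19165} + \frac{106 - 15080 \cdot 108}{108}\right) 23635 = \left(\frac{1}{19165} + \frac{106 - 1628640}{108}\right) 23635 = \left(\frac{1}{19165} + \frac{1}{108} \left(-1628534\right)\right) 23635 = \left(\frac{1}{19165} - \frac{814267}{54}\right) 23635 = \left(- \frac{15605427001}{1034910}\right) 23635 = - \frac{73766853433727}{206982}$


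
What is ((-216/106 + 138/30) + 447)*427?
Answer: 50870218/265 ≈ 1.9196e+5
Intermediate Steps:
((-216/106 + 138/30) + 447)*427 = ((-216*1/106 + 138*(1/30)) + 447)*427 = ((-108/53 + 23/5) + 447)*427 = (679/265 + 447)*427 = (119134/265)*427 = 50870218/265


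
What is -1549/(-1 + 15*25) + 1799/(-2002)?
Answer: -12253/2431 ≈ -5.0403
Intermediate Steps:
-1549/(-1 + 15*25) + 1799/(-2002) = -1549/(-1 + 375) + 1799*(-1/2002) = -1549/374 - 257/286 = -12253/2431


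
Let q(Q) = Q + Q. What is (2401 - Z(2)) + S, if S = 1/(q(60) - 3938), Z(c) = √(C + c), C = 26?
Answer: 9167017/3818 - 2*√7 ≈ 2395.7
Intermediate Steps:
q(Q) = 2*Q
Z(c) = √(26 + c)
S = -1/3818 (S = 1/(2*60 - 3938) = 1/(120 - 3938) = 1/(-3818) = -1/3818 ≈ -0.00026192)
(2401 - Z(2)) + S = (2401 - √(26 + 2)) - 1/3818 = (2401 - √28) - 1/3818 = (2401 - 2*√7) - 1/3818 = 9167017/3818 - 2*√7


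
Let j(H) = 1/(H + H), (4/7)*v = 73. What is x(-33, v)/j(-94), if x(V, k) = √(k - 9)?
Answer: -470*√19 ≈ -2048.7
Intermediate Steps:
v = 511/4 (v = (7/4)*73 = 511/4 ≈ 127.75)
j(H) = 1/(2*H)
x(V, k) = √(-9 + k)
x(-33, v)/j(-94) = √(-9 + 511/4)/(((½)/(-94))) = √(475/4)/(((½)*(-1/94))) = (5*√19/2)/(-1/188) = (5*√19/2)*(-188) = -470*√19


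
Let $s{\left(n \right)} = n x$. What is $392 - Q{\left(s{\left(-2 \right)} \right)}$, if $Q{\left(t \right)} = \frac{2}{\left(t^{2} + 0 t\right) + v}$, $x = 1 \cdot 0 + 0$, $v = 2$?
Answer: $391$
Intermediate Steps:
$x = 0$ ($x = 0 + 0 = 0$)
$s{\left(n \right)} = 0$ ($s{\left(n \right)} = n 0 = 0$)
$Q{\left(t \right)} = \frac{2}{2 + t^{2}}$ ($Q{\left(t \right)} = \frac{2}{\left(t^{2} + 0 t\right) + 2} = \frac{2}{\left(t^{2} + 0\right) + 2} = \frac{2}{t^{2} + 2} = \frac{2}{2 + t^{2}}$)
$392 - Q{\left(s{\left(-2 \right)} \right)} = 392 - \frac{2}{2 + 0^{2}} = 392 - \frac{2}{2 + 0} = 392 - \frac{2}{2} = 392 - 2 \cdot \frac{1}{2} = 392 - 1 = 391$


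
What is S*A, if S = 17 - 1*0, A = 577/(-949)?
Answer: -9809/949 ≈ -10.336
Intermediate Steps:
A = -577/949 (A = 577*(-1/949) = -577/949 ≈ -0.60801)
S = 17 (S = 17 + 0 = 17)
S*A = 17*(-577/949) = -9809/949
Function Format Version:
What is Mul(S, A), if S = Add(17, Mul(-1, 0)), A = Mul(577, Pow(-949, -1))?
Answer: Rational(-9809, 949) ≈ -10.336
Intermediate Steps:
A = Rational(-577, 949) (A = Mul(577, Rational(-1, 949)) = Rational(-577, 949) ≈ -0.60801)
S = 17 (S = Add(17, 0) = 17)
Mul(S, A) = Mul(17, Rational(-577, 949)) = Rational(-9809, 949)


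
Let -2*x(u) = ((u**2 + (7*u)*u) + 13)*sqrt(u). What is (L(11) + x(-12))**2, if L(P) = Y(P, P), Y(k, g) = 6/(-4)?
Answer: -16286691/4 + 3495*I*sqrt(3) ≈ -4.0717e+6 + 6053.5*I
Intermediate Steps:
x(u) = -sqrt(u)*(13 + 8*u**2)/2 (x(u) = -((u**2 + (7*u)*u) + 13)*sqrt(u)/2 = -((u**2 + 7*u**2) + 13)*sqrt(u)/2 = -(8*u**2 + 13)*sqrt(u)/2 = -(13 + 8*u**2)*sqrt(u)/2 = -sqrt(u)*(13 + 8*u**2)/2)
Y(k, g) = -3/2 (Y(k, g) = 6*(-1/4) = -3/2)
L(P) = -3/2
(L(11) + x(-12))**2 = (-3/2 + sqrt(-12)*(-13 - 8*(-12)**2)/2)**2 = (-3/2 + (2*I*sqrt(3))*(-13 - 8*144)/2)**2 = (-3/2 + (2*I*sqrt(3))*(-13 - 1152)/2)**2 = (-3/2 + (1/2)*(2*I*sqrt(3))*(-1165))**2 = (-3/2 - 1165*I*sqrt(3))**2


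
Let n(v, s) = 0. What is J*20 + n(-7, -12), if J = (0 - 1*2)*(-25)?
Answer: 1000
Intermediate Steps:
J = 50 (J = (0 - 2)*(-25) = -2*(-25) = 50)
J*20 + n(-7, -12) = 50*20 + 0 = 1000 + 0 = 1000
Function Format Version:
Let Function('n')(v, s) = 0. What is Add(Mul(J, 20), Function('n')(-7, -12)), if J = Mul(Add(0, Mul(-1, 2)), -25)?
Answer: 1000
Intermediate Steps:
J = 50 (J = Mul(Add(0, -2), -25) = Mul(-2, -25) = 50)
Add(Mul(J, 20), Function('n')(-7, -12)) = Add(Mul(50, 20), 0) = Add(1000, 0) = 1000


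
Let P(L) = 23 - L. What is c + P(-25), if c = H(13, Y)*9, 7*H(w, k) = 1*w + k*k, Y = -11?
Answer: 1542/7 ≈ 220.29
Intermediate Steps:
H(w, k) = w/7 + k²/7 (H(w, k) = (1*w + k*k)/7 = (w + k²)/7 = w/7 + k²/7)
c = 1206/7 (c = ((⅐)*13 + (⅐)*(-11)²)*9 = (13/7 + (⅐)*121)*9 = (13/7 + 121/7)*9 = (134/7)*9 = 1206/7 ≈ 172.29)
c + P(-25) = 1206/7 + (23 - 1*(-25)) = 1206/7 + (23 + 25) = 1206/7 + 48 = 1542/7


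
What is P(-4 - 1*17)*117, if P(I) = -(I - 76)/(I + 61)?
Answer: 11349/40 ≈ 283.73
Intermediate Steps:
P(I) = -(-76 + I)/(61 + I)
P(-4 - 1*17)*117 = ((76 - (-4 - 1*17))/(61 + (-4 - 1*17)))*117 = ((76 - (-4 - 17))/(61 + (-4 - 17)))*117 = ((76 - 1*(-21))/(61 - 21))*117 = ((76 + 21)/40)*117 = ((1/40)*97)*117 = (97/40)*117 = 11349/40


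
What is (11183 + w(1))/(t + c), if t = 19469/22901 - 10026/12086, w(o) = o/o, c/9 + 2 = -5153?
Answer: -1547762069712/6420635673031 ≈ -0.24106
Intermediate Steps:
c = -46395 (c = -18 + 9*(-5153) = -18 - 46377 = -46395)
w(o) = 1
t = 2848454/138390743 (t = 19469*(1/22901) - 10026*1/12086 = 19469/22901 - 5013/6043 = 2848454/138390743 ≈ 0.020583)
(11183 + w(1))/(t + c) = (11183 + 1)/(2848454/138390743 - 46395) = 11184/(-6420635673031/138390743) = 11184*(-138390743/6420635673031) = -1547762069712/6420635673031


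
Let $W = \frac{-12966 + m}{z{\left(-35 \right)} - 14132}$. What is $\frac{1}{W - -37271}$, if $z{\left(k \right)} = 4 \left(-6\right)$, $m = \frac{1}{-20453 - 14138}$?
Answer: $\frac{489670196}{18250946382023} \approx 2.683 \cdot 10^{-5}$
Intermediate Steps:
$m = - \frac{1}{34591}$ ($m = \frac{1}{-34591} = - \frac{1}{34591} \approx -2.8909 \cdot 10^{-5}$)
$z{\left(k \right)} = -24$
$W = \frac{448506907}{489670196}$ ($W = \frac{-12966 - \frac{1}{34591}}{-24 - 14132} = - \frac{448506907}{34591 \left(-14156\right)} = \left(- \frac{448506907}{34591}\right) \left(- \frac{1}{14156}\right) = \frac{448506907}{489670196} \approx 0.91594$)
$\frac{1}{W - -37271} = \frac{1}{\frac{448506907}{489670196} - -37271} = \frac{1}{\frac{448506907}{489670196} + 37271} = \frac{1}{\frac{18250946382023}{489670196}} = \frac{489670196}{18250946382023}$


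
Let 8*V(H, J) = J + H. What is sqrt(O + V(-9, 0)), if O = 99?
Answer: 3*sqrt(174)/4 ≈ 9.8932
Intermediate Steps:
V(H, J) = H/8 + J/8 (V(H, J) = (J + H)/8 = (H + J)/8 = H/8 + J/8)
sqrt(O + V(-9, 0)) = sqrt(99 + ((1/8)*(-9) + (1/8)*0)) = sqrt(99 + (-9/8 + 0)) = sqrt(99 - 9/8) = sqrt(783/8) = 3*sqrt(174)/4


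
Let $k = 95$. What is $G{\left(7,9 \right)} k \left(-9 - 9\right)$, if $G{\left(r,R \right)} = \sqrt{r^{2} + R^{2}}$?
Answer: $- 1710 \sqrt{130} \approx -19497.0$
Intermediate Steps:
$G{\left(r,R \right)} = \sqrt{R^{2} + r^{2}}$
$G{\left(7,9 \right)} k \left(-9 - 9\right) = \sqrt{9^{2} + 7^{2}} \cdot 95 \left(-9 - 9\right) = \sqrt{81 + 49} \cdot 95 \left(-18\right) = \sqrt{130} \cdot 95 \left(-18\right) = 95 \sqrt{130} \left(-18\right) = - 1710 \sqrt{130}$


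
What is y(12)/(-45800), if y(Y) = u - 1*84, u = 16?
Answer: 17/11450 ≈ 0.0014847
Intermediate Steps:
y(Y) = -68 (y(Y) = 16 - 1*84 = 16 - 84 = -68)
y(12)/(-45800) = -68/(-45800) = -68*(-1/45800) = 17/11450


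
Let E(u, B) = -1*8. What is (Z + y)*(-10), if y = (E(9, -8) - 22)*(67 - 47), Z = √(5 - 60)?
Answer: 6000 - 10*I*√55 ≈ 6000.0 - 74.162*I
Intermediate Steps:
E(u, B) = -8
Z = I*√55 (Z = √(-55) = I*√55 ≈ 7.4162*I)
y = -600 (y = (-8 - 22)*(67 - 47) = -30*20 = -600)
(Z + y)*(-10) = (I*√55 - 600)*(-10) = (-600 + I*√55)*(-10) = 6000 - 10*I*√55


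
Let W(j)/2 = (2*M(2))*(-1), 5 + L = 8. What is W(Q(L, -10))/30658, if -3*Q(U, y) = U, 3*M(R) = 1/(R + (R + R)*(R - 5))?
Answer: 1/229935 ≈ 4.3491e-6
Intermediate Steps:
L = 3 (L = -5 + 8 = 3)
M(R) = 1/(3*(R + 2*R*(-5 + R))) (M(R) = 1/(3*(R + (R + R)*(R - 5))) = 1/(3*(R + (2*R)*(-5 + R))) = 1/(3*(R + 2*R*(-5 + R))))
Q(U, y) = -U/3
W(j) = 2/15 (W(j) = 2*((2*((⅓)/(2*(-9 + 2*2))))*(-1)) = 2*((2*((⅓)*(½)/(-9 + 4)))*(-1)) = 2*((2*((⅓)*(½)/(-5)))*(-1)) = 2*((2*((⅓)*(½)*(-⅕)))*(-1)) = 2*((2*(-1/30))*(-1)) = 2*(-1/15*(-1)) = 2*(1/15) = 2/15)
W(Q(L, -10))/30658 = (2/15)/30658 = (2/15)*(1/30658) = 1/229935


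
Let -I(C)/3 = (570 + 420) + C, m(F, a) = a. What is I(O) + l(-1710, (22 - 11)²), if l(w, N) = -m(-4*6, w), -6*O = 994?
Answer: -763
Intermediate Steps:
O = -497/3 (O = -⅙*994 = -497/3 ≈ -165.67)
l(w, N) = -w
I(C) = -2970 - 3*C (I(C) = -3*((570 + 420) + C) = -3*(990 + C) = -2970 - 3*C)
I(O) + l(-1710, (22 - 11)²) = (-2970 - 3*(-497/3)) - 1*(-1710) = (-2970 + 497) + 1710 = -2473 + 1710 = -763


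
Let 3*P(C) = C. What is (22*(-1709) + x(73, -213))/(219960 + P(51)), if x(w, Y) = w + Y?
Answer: -37738/219977 ≈ -0.17155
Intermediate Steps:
P(C) = C/3
x(w, Y) = Y + w
(22*(-1709) + x(73, -213))/(219960 + P(51)) = (22*(-1709) + (-213 + 73))/(219960 + (1/3)*51) = (-37598 - 140)/(219960 + 17) = -37738/219977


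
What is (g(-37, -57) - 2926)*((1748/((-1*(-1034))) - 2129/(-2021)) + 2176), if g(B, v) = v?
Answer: -144483564831/22231 ≈ -6.4992e+6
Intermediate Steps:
(g(-37, -57) - 2926)*((1748/((-1*(-1034))) - 2129/(-2021)) + 2176) = (-57 - 2926)*((1748/((-1*(-1034))) - 2129/(-2021)) + 2176) = -2983*((1748/1034 - 2129*(-1/2021)) + 2176) = -2983*((1748*(1/1034) + 2129/2021) + 2176) = -2983*((874/517 + 2129/2021) + 2176) = -2983*(61001/22231 + 2176) = -2983*48435657/22231 = -144483564831/22231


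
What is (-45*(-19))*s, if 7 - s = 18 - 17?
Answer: 5130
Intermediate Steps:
s = 6 (s = 7 - (18 - 17) = 7 - 1*1 = 7 - 1 = 6)
(-45*(-19))*s = -45*(-19)*6 = 855*6 = 5130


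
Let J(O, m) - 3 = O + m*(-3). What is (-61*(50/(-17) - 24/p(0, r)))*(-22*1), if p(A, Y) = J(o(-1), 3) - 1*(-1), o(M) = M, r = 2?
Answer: 24156/17 ≈ 1420.9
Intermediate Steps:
J(O, m) = 3 + O - 3*m (J(O, m) = 3 + (O + m*(-3)) = 3 + (O - 3*m) = 3 + O - 3*m)
p(A, Y) = -6 (p(A, Y) = (3 - 1 - 3*3) - 1*(-1) = (3 - 1 - 9) + 1 = -7 + 1 = -6)
(-61*(50/(-17) - 24/p(0, r)))*(-22*1) = (-61*(50/(-17) - 24/(-6)))*(-22*1) = -61*(50*(-1/17) - 24*(-⅙))*(-22) = -61*(-50/17 + 4)*(-22) = -61*18/17*(-22) = -1098/17*(-22) = 24156/17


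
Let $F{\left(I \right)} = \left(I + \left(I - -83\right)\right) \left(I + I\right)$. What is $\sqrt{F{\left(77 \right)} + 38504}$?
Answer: $\sqrt{75002} \approx 273.86$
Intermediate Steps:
$F{\left(I \right)} = 2 I \left(83 + 2 I\right)$ ($F{\left(I \right)} = \left(I + \left(I + 83\right)\right) 2 I = \left(I + \left(83 + I\right)\right) 2 I = \left(83 + 2 I\right) 2 I = 2 I \left(83 + 2 I\right)$)
$\sqrt{F{\left(77 \right)} + 38504} = \sqrt{2 \cdot 77 \left(83 + 2 \cdot 77\right) + 38504} = \sqrt{2 \cdot 77 \left(83 + 154\right) + 38504} = \sqrt{2 \cdot 77 \cdot 237 + 38504} = \sqrt{36498 + 38504} = \sqrt{75002}$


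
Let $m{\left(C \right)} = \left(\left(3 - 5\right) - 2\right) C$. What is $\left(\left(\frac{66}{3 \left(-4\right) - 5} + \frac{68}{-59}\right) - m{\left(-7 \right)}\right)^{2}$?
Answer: $\frac{1097861956}{1006009} \approx 1091.3$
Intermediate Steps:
$m{\left(C \right)} = - 4 C$ ($m{\left(C \right)} = \left(-2 - 2\right) C = - 4 C$)
$\left(\left(\frac{66}{3 \left(-4\right) - 5} + \frac{68}{-59}\right) - m{\left(-7 \right)}\right)^{2} = \left(\left(\frac{66}{3 \left(-4\right) - 5} + \frac{68}{-59}\right) - \left(-4\right) \left(-7\right)\right)^{2} = \left(\left(\frac{66}{-12 - 5} + 68 \left(- \frac{1}{59}\right)\right) - 28\right)^{2} = \left(\left(\frac{66}{-17} - \frac{68}{59}\right) - 28\right)^{2} = \left(\left(66 \left(- \frac{1}{17}\right) - \frac{68}{59}\right) - 28\right)^{2} = \left(\left(- \frac{66}{17} - \frac{68}{59}\right) - 28\right)^{2} = \left(- \frac{5050}{1003} - 28\right)^{2} = \left(- \frac{33134}{1003}\right)^{2} = \frac{1097861956}{1006009}$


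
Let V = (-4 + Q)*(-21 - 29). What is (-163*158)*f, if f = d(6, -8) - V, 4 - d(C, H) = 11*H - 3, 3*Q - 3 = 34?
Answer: -39532390/3 ≈ -1.3177e+7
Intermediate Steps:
Q = 37/3 (Q = 1 + (⅓)*34 = 1 + 34/3 = 37/3 ≈ 12.333)
d(C, H) = 7 - 11*H (d(C, H) = 4 - (11*H - 3) = 4 - (-3 + 11*H) = 4 + (3 - 11*H) = 7 - 11*H)
V = -1250/3 (V = (-4 + 37/3)*(-21 - 29) = (25/3)*(-50) = -1250/3 ≈ -416.67)
f = 1535/3 (f = (7 - 11*(-8)) - 1*(-1250/3) = (7 + 88) + 1250/3 = 95 + 1250/3 = 1535/3 ≈ 511.67)
(-163*158)*f = -163*158*(1535/3) = -25754*1535/3 = -39532390/3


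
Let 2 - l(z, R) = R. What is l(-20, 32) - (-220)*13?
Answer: 2830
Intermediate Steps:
l(z, R) = 2 - R
l(-20, 32) - (-220)*13 = (2 - 1*32) - (-220)*13 = (2 - 32) - 1*(-2860) = -30 + 2860 = 2830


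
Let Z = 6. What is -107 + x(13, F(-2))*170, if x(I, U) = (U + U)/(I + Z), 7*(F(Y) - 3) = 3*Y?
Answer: -9131/133 ≈ -68.654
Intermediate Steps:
F(Y) = 3 + 3*Y/7 (F(Y) = 3 + (3*Y)/7 = 3 + 3*Y/7)
x(I, U) = 2*U/(6 + I) (x(I, U) = (U + U)/(I + 6) = (2*U)/(6 + I) = 2*U/(6 + I))
-107 + x(13, F(-2))*170 = -107 + (2*(3 + (3/7)*(-2))/(6 + 13))*170 = -107 + (2*(3 - 6/7)/19)*170 = -107 + (2*(15/7)*(1/19))*170 = -107 + (30/133)*170 = -107 + 5100/133 = -9131/133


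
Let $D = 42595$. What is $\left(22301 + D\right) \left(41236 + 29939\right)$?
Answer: $4618972800$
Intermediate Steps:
$\left(22301 + D\right) \left(41236 + 29939\right) = \left(22301 + 42595\right) \left(41236 + 29939\right) = 64896 \cdot 71175 = 4618972800$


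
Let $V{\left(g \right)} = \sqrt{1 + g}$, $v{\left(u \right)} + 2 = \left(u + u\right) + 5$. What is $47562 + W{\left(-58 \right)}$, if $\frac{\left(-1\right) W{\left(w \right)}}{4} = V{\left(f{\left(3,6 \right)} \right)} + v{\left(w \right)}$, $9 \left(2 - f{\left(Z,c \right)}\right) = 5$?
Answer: $48014 - \frac{4 \sqrt{22}}{3} \approx 48008.0$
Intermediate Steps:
$f{\left(Z,c \right)} = \frac{13}{9}$ ($f{\left(Z,c \right)} = 2 - \frac{5}{9} = \frac{13}{9}$)
$v{\left(u \right)} = 3 + 2 u$ ($v{\left(u \right)} = -2 + \left(\left(u + u\right) + 5\right) = -2 + \left(2 u + 5\right) = -2 + \left(5 + 2 u\right) = 3 + 2 u$)
$W{\left(w \right)} = -12 - 8 w - \frac{4 \sqrt{22}}{3}$ ($W{\left(w \right)} = - 4 \left(\sqrt{1 + \frac{13}{9}} + \left(3 + 2 w\right)\right) = - 4 \left(\sqrt{\frac{22}{9}} + \left(3 + 2 w\right)\right) = - 4 \left(\frac{\sqrt{22}}{3} + \left(3 + 2 w\right)\right) = - 4 \left(3 + 2 w + \frac{\sqrt{22}}{3}\right) = -12 - 8 w - \frac{4 \sqrt{22}}{3}$)
$47562 + W{\left(-58 \right)} = 47562 - \left(-452 + \frac{4 \sqrt{22}}{3}\right) = 47562 + \left(452 - \frac{4 \sqrt{22}}{3}\right) = 48014 - \frac{4 \sqrt{22}}{3}$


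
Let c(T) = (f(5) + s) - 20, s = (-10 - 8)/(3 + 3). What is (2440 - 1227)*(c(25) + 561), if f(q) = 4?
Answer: 657446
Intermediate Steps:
s = -3 (s = -18/6 = -18*⅙ = -3)
c(T) = -19 (c(T) = (4 - 3) - 20 = 1 - 20 = -19)
(2440 - 1227)*(c(25) + 561) = (2440 - 1227)*(-19 + 561) = 1213*542 = 657446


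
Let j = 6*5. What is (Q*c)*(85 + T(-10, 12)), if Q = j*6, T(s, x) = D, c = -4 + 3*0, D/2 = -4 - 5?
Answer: -48240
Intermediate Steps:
D = -18 (D = 2*(-4 - 5) = 2*(-9) = -18)
c = -4 (c = -4 + 0 = -4)
T(s, x) = -18
j = 30
Q = 180 (Q = 30*6 = 180)
(Q*c)*(85 + T(-10, 12)) = (180*(-4))*(85 - 18) = -720*67 = -48240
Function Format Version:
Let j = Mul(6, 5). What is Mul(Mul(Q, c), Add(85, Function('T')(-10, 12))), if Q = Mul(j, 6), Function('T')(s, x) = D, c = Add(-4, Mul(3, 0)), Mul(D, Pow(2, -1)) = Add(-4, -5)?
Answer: -48240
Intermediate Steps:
D = -18 (D = Mul(2, Add(-4, -5)) = Mul(2, -9) = -18)
c = -4 (c = Add(-4, 0) = -4)
Function('T')(s, x) = -18
j = 30
Q = 180 (Q = Mul(30, 6) = 180)
Mul(Mul(Q, c), Add(85, Function('T')(-10, 12))) = Mul(Mul(180, -4), Add(85, -18)) = Mul(-720, 67) = -48240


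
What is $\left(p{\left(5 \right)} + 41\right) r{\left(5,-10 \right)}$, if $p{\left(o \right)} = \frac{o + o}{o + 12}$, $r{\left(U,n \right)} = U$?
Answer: $\frac{3535}{17} \approx 207.94$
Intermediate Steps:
$p{\left(o \right)} = \frac{2 o}{12 + o}$
$\left(p{\left(5 \right)} + 41\right) r{\left(5,-10 \right)} = \left(2 \cdot 5 \frac{1}{12 + 5} + 41\right) 5 = \left(2 \cdot 5 \cdot \frac{1}{17} + 41\right) 5 = \left(\frac{10}{17} + 41\right) 5 = \frac{707}{17} \cdot 5 = \frac{3535}{17}$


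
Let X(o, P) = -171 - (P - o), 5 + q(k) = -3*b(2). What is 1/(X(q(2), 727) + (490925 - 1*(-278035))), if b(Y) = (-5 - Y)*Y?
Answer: 1/768099 ≈ 1.3019e-6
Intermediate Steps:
b(Y) = Y*(-5 - Y)
q(k) = 37 (q(k) = -5 - (-3)*2*(5 + 2) = -5 - (-3)*2*7 = -5 - 3*(-14) = -5 + 42 = 37)
X(o, P) = -171 + o - P (X(o, P) = -171 + (o - P) = -171 + o - P)
1/(X(q(2), 727) + (490925 - 1*(-278035))) = 1/((-171 + 37 - 1*727) + (490925 - 1*(-278035))) = 1/((-171 + 37 - 727) + (490925 + 278035)) = 1/(-861 + 768960) = 1/768099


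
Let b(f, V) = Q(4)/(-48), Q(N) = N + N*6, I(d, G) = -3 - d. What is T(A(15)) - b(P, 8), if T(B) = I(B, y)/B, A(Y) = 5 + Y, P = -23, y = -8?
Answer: -17/30 ≈ -0.56667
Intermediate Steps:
Q(N) = 7*N (Q(N) = N + 6*N = 7*N)
T(B) = (-3 - B)/B
b(f, V) = -7/12 (b(f, V) = (7*4)/(-48) = 28*(-1/48) = -7/12)
T(A(15)) - b(P, 8) = (-3 - (5 + 15))/(5 + 15) - 1*(-7/12) = (-3 - 1*20)/20 + 7/12 = (-3 - 20)/20 + 7/12 = (1/20)*(-23) + 7/12 = -23/20 + 7/12 = -17/30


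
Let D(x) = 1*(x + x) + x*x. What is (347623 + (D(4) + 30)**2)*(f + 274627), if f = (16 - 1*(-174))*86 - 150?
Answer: 101942700363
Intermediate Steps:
f = 16190 (f = (16 + 174)*86 - 150 = 190*86 - 150 = 16340 - 150 = 16190)
D(x) = x**2 + 2*x (D(x) = 1*(2*x) + x**2 = 2*x + x**2 = x**2 + 2*x)
(347623 + (D(4) + 30)**2)*(f + 274627) = (347623 + (4*(2 + 4) + 30)**2)*(16190 + 274627) = (347623 + (4*6 + 30)**2)*290817 = (347623 + (24 + 30)**2)*290817 = (347623 + 54**2)*290817 = (347623 + 2916)*290817 = 350539*290817 = 101942700363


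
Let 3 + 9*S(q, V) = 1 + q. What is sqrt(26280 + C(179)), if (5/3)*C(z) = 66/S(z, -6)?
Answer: 3*sqrt(254132470)/295 ≈ 162.12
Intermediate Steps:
S(q, V) = -2/9 + q/9 (S(q, V) = -1/3 + (1 + q)/9 = -1/3 + (1/9 + q/9) = -2/9 + q/9)
C(z) = 198/(5*(-2/9 + z/9)) (C(z) = 3*(66/(-2/9 + z/9))/5 = 198/(5*(-2/9 + z/9)))
sqrt(26280 + C(179)) = sqrt(26280 + 1782/(5*(-2 + 179))) = sqrt(26280 + (1782/5)/177) = sqrt(26280 + (1782/5)*(1/177)) = sqrt(26280 + 594/295) = sqrt(7753194/295) = 3*sqrt(254132470)/295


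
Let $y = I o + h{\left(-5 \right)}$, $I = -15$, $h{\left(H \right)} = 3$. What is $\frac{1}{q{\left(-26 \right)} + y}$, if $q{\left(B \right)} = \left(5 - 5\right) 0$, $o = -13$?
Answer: $\frac{1}{198} \approx 0.0050505$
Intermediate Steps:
$q{\left(B \right)} = 0$ ($q{\left(B \right)} = 0 \cdot 0 = 0$)
$y = 198$ ($y = \left(-15\right) \left(-13\right) + 3 = 195 + 3 = 198$)
$\frac{1}{q{\left(-26 \right)} + y} = \frac{1}{0 + 198} = \frac{1}{198}$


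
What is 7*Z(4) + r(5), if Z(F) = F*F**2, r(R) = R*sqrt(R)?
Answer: 448 + 5*sqrt(5) ≈ 459.18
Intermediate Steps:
r(R) = R**(3/2)
Z(F) = F**3
7*Z(4) + r(5) = 7*4**3 + 5**(3/2) = 7*64 + 5*sqrt(5) = 448 + 5*sqrt(5)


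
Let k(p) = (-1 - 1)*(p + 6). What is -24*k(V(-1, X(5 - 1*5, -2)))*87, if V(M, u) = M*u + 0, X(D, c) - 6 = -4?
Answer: 16704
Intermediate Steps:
X(D, c) = 2 (X(D, c) = 6 - 4 = 2)
V(M, u) = M*u
k(p) = -12 - 2*p (k(p) = -2*(6 + p) = -12 - 2*p)
-24*k(V(-1, X(5 - 1*5, -2)))*87 = -24*(-12 - (-2)*2)*87 = -24*(-12 - 2*(-2))*87 = -24*(-12 + 4)*87 = -24*(-8)*87 = 192*87 = 16704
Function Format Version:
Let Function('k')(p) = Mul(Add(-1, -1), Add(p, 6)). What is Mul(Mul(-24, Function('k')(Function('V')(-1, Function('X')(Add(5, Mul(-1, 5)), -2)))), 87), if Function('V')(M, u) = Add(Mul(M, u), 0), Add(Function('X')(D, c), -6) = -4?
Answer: 16704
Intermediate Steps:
Function('X')(D, c) = 2 (Function('X')(D, c) = Add(6, -4) = 2)
Function('V')(M, u) = Mul(M, u)
Function('k')(p) = Add(-12, Mul(-2, p)) (Function('k')(p) = Mul(-2, Add(6, p)) = Add(-12, Mul(-2, p)))
Mul(Mul(-24, Function('k')(Function('V')(-1, Function('X')(Add(5, Mul(-1, 5)), -2)))), 87) = Mul(Mul(-24, Add(-12, Mul(-2, Mul(-1, 2)))), 87) = Mul(Mul(-24, Add(-12, Mul(-2, -2))), 87) = Mul(Mul(-24, Add(-12, 4)), 87) = Mul(Mul(-24, -8), 87) = Mul(192, 87) = 16704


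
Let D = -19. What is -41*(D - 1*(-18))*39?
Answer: 1599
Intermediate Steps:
-41*(D - 1*(-18))*39 = -41*(-19 - 1*(-18))*39 = -41*(-19 + 18)*39 = -41*(-1)*39 = 41*39 = 1599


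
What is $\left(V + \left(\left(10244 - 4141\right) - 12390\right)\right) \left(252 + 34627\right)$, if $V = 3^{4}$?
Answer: $-216459074$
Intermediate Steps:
$V = 81$
$\left(V + \left(\left(10244 - 4141\right) - 12390\right)\right) \left(252 + 34627\right) = \left(81 + \left(\left(10244 - 4141\right) - 12390\right)\right) \left(252 + 34627\right) = \left(81 + \left(6103 - 12390\right)\right) 34879 = \left(81 - 6287\right) 34879 = \left(-6206\right) 34879 = -216459074$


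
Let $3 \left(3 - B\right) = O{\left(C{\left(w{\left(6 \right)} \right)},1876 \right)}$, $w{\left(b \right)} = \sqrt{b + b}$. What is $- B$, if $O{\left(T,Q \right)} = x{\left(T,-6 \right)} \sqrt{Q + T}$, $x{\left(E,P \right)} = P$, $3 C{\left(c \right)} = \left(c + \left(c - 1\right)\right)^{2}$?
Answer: $-3 - \frac{2 \sqrt{17031 - 24 \sqrt{3}}}{3} \approx -89.896$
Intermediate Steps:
$w{\left(b \right)} = \sqrt{2} \sqrt{b}$ ($w{\left(b \right)} = \sqrt{2 b} = \sqrt{2} \sqrt{b}$)
$C{\left(c \right)} = \frac{\left(-1 + 2 c\right)^{2}}{3}$ ($C{\left(c \right)} = \frac{\left(c + \left(c - 1\right)\right)^{2}}{3} = \frac{\left(c + \left(-1 + c\right)\right)^{2}}{3} = \frac{\left(-1 + 2 c\right)^{2}}{3}$)
$O{\left(T,Q \right)} = - 6 \sqrt{Q + T}$
$B = 3 + 2 \sqrt{1876 + \frac{\left(-1 + 4 \sqrt{3}\right)^{2}}{3}}$ ($B = 3 - \frac{\left(-6\right) \sqrt{1876 + \frac{\left(-1 + 2 \sqrt{2} \sqrt{6}\right)^{2}}{3}}}{3} = 3 - \frac{\left(-6\right) \sqrt{1876 + \frac{\left(-1 + 2 \cdot 2 \sqrt{3}\right)^{2}}{3}}}{3} = 3 - \frac{\left(-6\right) \sqrt{1876 + \frac{\left(-1 + 4 \sqrt{3}\right)^{2}}{3}}}{3} = 3 + 2 \sqrt{1876 + \frac{\left(-1 + 4 \sqrt{3}\right)^{2}}{3}} \approx 89.896$)
$- B = - (3 + \frac{2 \sqrt{17031 - 24 \sqrt{3}}}{3}) = -3 - \frac{2 \sqrt{17031 - 24 \sqrt{3}}}{3}$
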